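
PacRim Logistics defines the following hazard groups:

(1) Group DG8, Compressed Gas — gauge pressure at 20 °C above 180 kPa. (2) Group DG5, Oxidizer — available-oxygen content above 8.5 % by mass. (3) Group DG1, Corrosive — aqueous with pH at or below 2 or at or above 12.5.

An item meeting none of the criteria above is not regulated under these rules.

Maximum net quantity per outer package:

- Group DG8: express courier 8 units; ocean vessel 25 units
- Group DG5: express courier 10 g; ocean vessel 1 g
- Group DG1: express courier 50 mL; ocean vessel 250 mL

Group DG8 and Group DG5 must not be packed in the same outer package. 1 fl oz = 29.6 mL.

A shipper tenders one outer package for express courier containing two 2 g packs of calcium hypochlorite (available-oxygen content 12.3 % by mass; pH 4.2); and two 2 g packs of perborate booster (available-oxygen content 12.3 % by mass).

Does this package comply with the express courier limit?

The calcium hypochlorite has available-oxygen content 12.3 % by mass, which is > 8.5 % by mass, so it is Group DG5 (Oxidizer).
Perborate booster: available-oxygen content 12.3 % by mass > 8.5 % by mass → Group DG5 (Oxidizer).
Group DG5 net quantity: (two 2 g packs = 4 g) + (two 2 g packs = 4 g) = 8 g.
8 g is within the express courier limit of 10 g for Group DG5.

Yes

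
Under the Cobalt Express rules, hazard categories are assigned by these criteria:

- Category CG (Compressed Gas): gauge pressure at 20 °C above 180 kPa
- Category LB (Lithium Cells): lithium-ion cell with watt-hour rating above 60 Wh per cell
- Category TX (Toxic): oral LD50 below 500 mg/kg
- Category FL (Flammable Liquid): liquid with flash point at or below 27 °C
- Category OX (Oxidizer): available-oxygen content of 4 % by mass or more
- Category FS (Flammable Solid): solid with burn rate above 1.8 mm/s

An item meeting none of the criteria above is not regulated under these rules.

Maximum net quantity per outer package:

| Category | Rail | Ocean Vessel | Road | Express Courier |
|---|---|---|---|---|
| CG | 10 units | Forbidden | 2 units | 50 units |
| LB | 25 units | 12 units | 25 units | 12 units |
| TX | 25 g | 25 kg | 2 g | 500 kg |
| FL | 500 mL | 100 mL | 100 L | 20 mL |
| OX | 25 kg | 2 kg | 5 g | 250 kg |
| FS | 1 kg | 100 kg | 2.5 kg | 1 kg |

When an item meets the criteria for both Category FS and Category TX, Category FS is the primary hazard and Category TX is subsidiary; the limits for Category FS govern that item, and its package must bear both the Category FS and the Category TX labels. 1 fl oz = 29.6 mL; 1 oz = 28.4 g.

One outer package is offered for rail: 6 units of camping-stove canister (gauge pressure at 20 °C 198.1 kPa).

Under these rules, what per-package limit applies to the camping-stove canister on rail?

10 units

Gauge pressure at 20 °C 198.1 kPa meets the Category CG criterion (Compressed Gas), so the camping-stove canister is Category CG.
The rail limit for Category CG is 10 units.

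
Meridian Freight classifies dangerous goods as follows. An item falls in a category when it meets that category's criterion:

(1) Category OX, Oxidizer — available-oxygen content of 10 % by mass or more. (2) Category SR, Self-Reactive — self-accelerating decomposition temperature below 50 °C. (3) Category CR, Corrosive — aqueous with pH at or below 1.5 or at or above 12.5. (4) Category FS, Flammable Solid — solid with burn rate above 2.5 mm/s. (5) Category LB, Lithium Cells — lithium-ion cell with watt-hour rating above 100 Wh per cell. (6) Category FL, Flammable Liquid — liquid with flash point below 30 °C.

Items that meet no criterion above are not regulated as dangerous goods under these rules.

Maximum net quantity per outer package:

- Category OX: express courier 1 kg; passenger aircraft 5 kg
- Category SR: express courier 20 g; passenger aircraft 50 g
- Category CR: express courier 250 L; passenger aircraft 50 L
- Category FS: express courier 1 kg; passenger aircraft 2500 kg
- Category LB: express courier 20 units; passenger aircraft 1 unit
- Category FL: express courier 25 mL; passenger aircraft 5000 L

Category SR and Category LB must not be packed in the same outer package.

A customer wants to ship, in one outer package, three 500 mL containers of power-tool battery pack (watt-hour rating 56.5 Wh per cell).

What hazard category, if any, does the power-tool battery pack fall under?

watt-hour rating 56.5 Wh per cell is not above 100 Wh per cell, so Category LB does not apply.
No criterion is met, so the item is not regulated.

Not regulated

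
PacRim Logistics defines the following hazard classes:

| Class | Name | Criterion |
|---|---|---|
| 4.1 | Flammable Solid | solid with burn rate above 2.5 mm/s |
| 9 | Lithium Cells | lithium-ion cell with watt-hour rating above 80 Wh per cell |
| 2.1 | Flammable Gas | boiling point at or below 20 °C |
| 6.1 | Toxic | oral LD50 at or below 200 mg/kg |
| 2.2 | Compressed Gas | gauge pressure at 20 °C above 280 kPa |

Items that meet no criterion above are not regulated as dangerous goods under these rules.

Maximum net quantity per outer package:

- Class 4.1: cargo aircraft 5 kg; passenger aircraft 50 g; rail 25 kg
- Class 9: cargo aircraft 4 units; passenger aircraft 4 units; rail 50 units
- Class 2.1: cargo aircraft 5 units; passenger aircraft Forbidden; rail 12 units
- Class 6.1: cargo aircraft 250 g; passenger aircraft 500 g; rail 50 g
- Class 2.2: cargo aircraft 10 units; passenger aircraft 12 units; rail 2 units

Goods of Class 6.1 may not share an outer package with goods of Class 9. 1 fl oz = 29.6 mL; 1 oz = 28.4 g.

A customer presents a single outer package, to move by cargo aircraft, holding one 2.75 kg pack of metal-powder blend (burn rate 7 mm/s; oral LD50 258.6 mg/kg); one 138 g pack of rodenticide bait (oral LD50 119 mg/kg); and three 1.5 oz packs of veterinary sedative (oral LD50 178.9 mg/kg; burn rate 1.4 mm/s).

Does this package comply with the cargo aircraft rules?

No

The metal-powder blend has burn rate 7 mm/s, which is > 2.5 mm/s, so it is Class 4.1 (Flammable Solid).
With oral LD50 119 mg/kg (≤ 200 mg/kg), the rodenticide bait falls in Class 6.1.
Veterinary sedative: oral LD50 178.9 mg/kg ≤ 200 mg/kg → Class 6.1 (Toxic).
Total Class 6.1: 138 g + (three 1.5 oz packs = 127.8 g) = 265.8 g.
265.8 g > 250 g (cargo aircraft limit, Class 6.1) — over the limit.
Class 4.1 quantity: 2.75 kg.
2.75 kg is within the cargo aircraft limit of 5 kg for Class 4.1.
The segregation rule (Class 6.1 with Class 9) does not apply to Class 6.1 with Class 4.1.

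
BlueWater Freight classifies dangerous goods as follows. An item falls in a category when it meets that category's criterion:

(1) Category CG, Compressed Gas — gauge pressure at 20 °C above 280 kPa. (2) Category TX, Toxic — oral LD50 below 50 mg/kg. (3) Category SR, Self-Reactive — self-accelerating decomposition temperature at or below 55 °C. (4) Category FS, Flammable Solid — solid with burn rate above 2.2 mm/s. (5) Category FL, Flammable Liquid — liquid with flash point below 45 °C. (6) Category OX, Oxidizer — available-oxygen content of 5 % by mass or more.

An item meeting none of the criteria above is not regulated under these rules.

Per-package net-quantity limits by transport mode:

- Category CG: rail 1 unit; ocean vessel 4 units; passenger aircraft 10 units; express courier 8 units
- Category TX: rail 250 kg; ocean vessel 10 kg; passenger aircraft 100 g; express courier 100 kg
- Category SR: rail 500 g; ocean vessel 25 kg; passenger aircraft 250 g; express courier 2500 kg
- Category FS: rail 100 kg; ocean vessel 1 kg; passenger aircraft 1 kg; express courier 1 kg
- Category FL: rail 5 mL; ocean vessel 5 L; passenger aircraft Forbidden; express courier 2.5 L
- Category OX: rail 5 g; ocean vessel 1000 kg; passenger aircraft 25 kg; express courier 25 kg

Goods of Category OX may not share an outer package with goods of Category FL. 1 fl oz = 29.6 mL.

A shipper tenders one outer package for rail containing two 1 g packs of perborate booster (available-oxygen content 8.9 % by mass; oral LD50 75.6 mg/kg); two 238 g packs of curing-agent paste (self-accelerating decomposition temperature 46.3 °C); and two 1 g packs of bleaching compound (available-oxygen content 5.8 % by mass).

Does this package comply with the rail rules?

Yes

With available-oxygen content 8.9 % by mass (≥ 5 % by mass), the perborate booster falls in Category OX.
With self-accelerating decomposition temperature 46.3 °C (≤ 55 °C), the curing-agent paste falls in Category SR.
With available-oxygen content 5.8 % by mass (≥ 5 % by mass), the bleaching compound falls in Category OX.
Total Category OX: (two 1 g packs = 2 g) + (two 1 g packs = 2 g) = 4 g.
That is within the Category OX rail limit of 5 g.
Category SR quantity: two 238 g packs = 476 g.
476 g ≤ 500 g (rail limit, Category SR) — within limit.
The segregation rule (Category OX with Category FL) does not apply to Category OX with Category SR.
Every hazard category is within its rail limit and no segregation rule is violated.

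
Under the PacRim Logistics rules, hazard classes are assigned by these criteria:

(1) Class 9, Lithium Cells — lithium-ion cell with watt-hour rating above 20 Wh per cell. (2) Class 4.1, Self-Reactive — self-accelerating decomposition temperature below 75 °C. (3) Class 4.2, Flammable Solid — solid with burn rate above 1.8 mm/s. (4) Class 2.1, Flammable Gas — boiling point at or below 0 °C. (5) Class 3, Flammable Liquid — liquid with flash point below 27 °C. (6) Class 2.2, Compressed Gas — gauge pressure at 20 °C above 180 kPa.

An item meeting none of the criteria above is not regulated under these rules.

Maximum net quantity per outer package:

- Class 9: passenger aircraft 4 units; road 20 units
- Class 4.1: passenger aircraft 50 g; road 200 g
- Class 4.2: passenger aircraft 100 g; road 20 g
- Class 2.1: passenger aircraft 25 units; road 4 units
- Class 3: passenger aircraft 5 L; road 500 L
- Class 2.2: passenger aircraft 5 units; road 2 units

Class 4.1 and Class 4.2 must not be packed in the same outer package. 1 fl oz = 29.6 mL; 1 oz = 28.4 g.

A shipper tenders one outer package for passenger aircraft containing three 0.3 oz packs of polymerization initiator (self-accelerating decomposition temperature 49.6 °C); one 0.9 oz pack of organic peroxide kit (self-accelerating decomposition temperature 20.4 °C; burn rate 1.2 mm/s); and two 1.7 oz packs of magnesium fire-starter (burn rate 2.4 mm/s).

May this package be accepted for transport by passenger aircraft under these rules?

Polymerization initiator: self-accelerating decomposition temperature 49.6 °C < 75 °C → Class 4.1 (Self-Reactive).
Organic peroxide kit: self-accelerating decomposition temperature 20.4 °C < 75 °C → Class 4.1 (Self-Reactive).
With burn rate 2.4 mm/s (> 1.8 mm/s), the magnesium fire-starter falls in Class 4.2.
Class 4.1 net quantity: (three 0.3 oz packs = 25.56 g) + (one 0.9 oz pack = 25.56 g) = 51.12 g.
That exceeds the Class 4.1 passenger aircraft limit of 50 g.
Class 4.2 quantity: two 1.7 oz packs = 96.56 g.
96.56 g ≤ 100 g (passenger aircraft limit, Class 4.2) — within limit.
Class 4.1 and Class 4.2 may not share an outer package.

No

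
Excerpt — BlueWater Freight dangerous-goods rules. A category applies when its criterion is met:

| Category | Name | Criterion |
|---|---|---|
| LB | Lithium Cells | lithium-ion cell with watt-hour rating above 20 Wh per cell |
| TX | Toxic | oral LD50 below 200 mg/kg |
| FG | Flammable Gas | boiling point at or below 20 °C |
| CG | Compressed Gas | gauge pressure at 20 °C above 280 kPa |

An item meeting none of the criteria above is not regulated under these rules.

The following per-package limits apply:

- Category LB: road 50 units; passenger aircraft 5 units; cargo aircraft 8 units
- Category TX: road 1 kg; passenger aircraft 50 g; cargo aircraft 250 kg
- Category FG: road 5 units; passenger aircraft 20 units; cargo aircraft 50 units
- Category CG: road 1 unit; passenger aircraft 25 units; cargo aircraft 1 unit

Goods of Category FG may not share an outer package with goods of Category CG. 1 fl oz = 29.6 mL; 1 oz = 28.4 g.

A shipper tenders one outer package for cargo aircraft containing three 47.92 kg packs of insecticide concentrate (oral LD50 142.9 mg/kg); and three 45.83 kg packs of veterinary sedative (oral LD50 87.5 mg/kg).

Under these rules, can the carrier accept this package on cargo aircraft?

With oral LD50 142.9 mg/kg (< 200 mg/kg), the insecticide concentrate falls in Category TX.
The veterinary sedative has oral LD50 87.5 mg/kg, which is < 200 mg/kg, so it is Category TX (Toxic).
Category TX net quantity: (three 47.92 kg packs = 143.76 kg) + (three 45.83 kg packs = 137.49 kg) = 281.25 kg.
281.25 kg > 250 kg (cargo aircraft limit, Category TX) — over the limit.

No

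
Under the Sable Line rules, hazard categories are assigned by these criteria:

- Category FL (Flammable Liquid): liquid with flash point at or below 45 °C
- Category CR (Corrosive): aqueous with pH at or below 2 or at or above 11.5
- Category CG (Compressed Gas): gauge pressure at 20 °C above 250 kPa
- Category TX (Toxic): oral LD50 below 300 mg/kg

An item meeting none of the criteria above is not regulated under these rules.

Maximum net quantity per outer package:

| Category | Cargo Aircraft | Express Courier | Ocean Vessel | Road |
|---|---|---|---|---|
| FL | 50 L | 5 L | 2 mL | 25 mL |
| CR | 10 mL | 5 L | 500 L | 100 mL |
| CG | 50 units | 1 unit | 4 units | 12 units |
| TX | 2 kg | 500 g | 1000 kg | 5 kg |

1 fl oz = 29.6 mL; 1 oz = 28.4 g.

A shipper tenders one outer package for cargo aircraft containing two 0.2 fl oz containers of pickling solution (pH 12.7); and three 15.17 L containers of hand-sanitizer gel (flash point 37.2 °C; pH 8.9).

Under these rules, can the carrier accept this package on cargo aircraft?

No

The pickling solution has pH 12.7, which is ≥ 11.5, so it is Category CR (Corrosive).
With flash point 37.2 °C (≤ 45 °C), the hand-sanitizer gel falls in Category FL.
Category CR quantity: two 0.2 fl oz containers = 11.84 mL.
11.84 mL > 10 mL (cargo aircraft limit, Category CR) — over the limit.
Category FL quantity: three 15.17 L containers = 45.51 L.
45.51 L is within the cargo aircraft limit of 50 L for Category FL.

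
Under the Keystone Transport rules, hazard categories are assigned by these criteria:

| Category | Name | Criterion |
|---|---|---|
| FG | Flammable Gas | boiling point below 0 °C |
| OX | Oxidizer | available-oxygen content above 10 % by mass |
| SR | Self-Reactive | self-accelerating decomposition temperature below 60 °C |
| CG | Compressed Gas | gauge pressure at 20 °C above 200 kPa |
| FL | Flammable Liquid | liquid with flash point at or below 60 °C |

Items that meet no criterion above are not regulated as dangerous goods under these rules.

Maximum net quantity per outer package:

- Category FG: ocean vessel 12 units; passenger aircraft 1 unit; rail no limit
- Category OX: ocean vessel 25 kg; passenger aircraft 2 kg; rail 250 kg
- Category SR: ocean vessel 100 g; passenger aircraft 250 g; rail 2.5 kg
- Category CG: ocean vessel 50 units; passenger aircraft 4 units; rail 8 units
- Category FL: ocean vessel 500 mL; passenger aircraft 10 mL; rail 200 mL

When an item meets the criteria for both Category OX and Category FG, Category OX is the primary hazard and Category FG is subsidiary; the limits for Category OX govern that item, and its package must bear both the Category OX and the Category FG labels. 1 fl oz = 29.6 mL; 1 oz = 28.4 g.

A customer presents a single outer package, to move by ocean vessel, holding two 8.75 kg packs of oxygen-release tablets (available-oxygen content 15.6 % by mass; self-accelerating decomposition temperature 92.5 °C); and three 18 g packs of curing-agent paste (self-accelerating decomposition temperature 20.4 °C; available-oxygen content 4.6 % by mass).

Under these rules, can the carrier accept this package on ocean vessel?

Yes

With available-oxygen content 15.6 % by mass (> 10 % by mass), the oxygen-release tablets fall in Category OX.
Self-accelerating decomposition temperature 20.4 °C meets the Category SR criterion (Self-Reactive), so the curing-agent paste is Category SR.
Category SR quantity: three 18 g packs = 54 g.
54 g ≤ 100 g (ocean vessel limit, Category SR) — within limit.
Category OX quantity: two 8.75 kg packs = 17.5 kg.
17.5 kg is within the ocean vessel limit of 25 kg for Category OX.
Every hazard category is within its ocean vessel limit and no segregation rule is violated.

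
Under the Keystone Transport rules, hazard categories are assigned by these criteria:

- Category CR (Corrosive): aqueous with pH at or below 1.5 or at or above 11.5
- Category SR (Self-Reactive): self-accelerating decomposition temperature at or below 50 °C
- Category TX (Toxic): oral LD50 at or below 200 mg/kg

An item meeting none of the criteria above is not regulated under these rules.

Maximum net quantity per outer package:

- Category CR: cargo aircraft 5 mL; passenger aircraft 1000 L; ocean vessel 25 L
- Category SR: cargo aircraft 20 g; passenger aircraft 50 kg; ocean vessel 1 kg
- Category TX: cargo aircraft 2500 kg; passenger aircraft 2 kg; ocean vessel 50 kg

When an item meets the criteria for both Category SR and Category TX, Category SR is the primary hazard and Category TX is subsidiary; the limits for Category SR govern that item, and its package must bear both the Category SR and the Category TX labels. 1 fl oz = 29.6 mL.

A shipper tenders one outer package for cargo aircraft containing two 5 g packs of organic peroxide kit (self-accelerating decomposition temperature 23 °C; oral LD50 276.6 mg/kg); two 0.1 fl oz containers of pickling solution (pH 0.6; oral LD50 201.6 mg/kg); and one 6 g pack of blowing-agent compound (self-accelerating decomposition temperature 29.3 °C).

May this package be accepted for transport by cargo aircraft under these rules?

No

The organic peroxide kit has self-accelerating decomposition temperature 23 °C, which is ≤ 50 °C, so it is Category SR (Self-Reactive).
With pH 0.6 (≤ 1.5), the pickling solution falls in Category CR.
The blowing-agent compound has self-accelerating decomposition temperature 29.3 °C, which is ≤ 50 °C, so it is Category SR (Self-Reactive).
Total Category SR: (two 5 g packs = 10 g) + 6 g = 16 g.
16 g is within the cargo aircraft limit of 20 g for Category SR.
Category CR quantity: two 0.1 fl oz containers = 5.92 mL.
5.92 mL > 5 mL (cargo aircraft limit, Category CR) — over the limit.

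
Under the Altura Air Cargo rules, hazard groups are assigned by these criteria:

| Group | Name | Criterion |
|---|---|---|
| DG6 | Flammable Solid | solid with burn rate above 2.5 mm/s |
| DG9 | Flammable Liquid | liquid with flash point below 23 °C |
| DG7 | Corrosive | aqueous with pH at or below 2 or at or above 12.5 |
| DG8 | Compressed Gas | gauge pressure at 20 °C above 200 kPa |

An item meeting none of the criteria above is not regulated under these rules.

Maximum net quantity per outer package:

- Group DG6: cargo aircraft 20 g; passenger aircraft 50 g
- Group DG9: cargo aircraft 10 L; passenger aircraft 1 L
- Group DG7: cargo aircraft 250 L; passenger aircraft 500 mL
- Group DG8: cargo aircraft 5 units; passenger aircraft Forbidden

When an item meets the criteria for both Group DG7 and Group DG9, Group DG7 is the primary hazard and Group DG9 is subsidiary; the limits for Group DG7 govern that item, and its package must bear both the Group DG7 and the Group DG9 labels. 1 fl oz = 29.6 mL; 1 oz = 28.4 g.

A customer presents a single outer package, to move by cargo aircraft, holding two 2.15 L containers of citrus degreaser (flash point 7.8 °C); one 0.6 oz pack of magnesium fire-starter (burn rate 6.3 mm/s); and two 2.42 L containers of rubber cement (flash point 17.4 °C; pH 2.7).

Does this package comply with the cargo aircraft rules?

Yes

Flash point 7.8 °C meets the Group DG9 criterion (Flammable Liquid), so the citrus degreaser is Group DG9.
The magnesium fire-starter has burn rate 6.3 mm/s, which is > 2.5 mm/s, so it is Group DG6 (Flammable Solid).
The rubber cement has flash point 17.4 °C, which is < 23 °C, so it is Group DG9 (Flammable Liquid).
Group DG6 quantity: one 0.6 oz pack = 17.04 g.
That is within the Group DG6 cargo aircraft limit of 20 g.
Total Group DG9: (two 2.15 L containers = 4.3 L) + (two 2.42 L containers = 4.84 L) = 9.14 L.
That is within the Group DG9 cargo aircraft limit of 10 L.
Every hazard group is within its cargo aircraft limit and no segregation rule is violated.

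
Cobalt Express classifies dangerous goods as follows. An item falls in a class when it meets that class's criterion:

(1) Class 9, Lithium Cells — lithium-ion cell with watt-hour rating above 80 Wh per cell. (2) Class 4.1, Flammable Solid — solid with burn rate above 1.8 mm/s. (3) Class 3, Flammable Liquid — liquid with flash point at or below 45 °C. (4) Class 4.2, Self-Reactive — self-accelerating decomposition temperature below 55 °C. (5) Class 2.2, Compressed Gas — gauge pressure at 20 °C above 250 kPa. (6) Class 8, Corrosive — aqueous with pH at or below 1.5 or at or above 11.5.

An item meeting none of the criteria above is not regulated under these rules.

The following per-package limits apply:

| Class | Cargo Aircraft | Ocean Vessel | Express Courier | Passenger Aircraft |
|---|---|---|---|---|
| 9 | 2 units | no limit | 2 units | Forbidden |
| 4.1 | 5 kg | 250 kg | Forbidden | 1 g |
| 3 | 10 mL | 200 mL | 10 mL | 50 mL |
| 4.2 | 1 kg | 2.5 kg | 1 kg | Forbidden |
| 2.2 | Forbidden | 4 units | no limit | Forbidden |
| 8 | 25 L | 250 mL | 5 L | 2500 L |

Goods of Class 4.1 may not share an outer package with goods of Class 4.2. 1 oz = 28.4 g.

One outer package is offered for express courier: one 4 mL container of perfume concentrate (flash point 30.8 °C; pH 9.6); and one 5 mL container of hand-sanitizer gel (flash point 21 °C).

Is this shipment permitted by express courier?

Flash point 30.8 °C meets the Class 3 criterion (Flammable Liquid), so the perfume concentrate is Class 3.
Hand-sanitizer gel: flash point 21 °C ≤ 45 °C → Class 3 (Flammable Liquid).
Class 3 net quantity: 4 mL + 5 mL = 9 mL.
9 mL is within the express courier limit of 10 mL for Class 3.

Yes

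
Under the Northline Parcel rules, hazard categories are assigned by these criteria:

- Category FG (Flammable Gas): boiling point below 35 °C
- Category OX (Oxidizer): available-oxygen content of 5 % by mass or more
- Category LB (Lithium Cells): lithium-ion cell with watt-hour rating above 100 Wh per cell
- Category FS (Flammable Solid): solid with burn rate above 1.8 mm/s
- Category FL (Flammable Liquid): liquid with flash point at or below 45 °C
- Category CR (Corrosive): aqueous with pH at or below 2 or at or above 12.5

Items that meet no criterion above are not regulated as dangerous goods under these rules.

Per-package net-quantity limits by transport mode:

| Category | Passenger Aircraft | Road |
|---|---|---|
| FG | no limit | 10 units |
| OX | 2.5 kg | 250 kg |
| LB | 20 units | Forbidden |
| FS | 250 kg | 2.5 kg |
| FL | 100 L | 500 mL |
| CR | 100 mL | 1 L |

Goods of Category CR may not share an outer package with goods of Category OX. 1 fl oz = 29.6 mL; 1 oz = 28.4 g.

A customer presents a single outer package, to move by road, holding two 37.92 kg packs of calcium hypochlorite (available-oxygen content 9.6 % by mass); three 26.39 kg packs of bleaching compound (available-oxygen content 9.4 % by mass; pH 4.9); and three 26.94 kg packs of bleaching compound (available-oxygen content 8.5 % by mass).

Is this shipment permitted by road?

Available-oxygen content 9.6 % by mass meets the Category OX criterion (Oxidizer), so the calcium hypochlorite is Category OX.
Available-oxygen content 9.4 % by mass meets the Category OX criterion (Oxidizer), so the bleaching compound is Category OX.
Available-oxygen content 8.5 % by mass meets the Category OX criterion (Oxidizer), so the bleaching compound is Category OX.
Total Category OX: (two 37.92 kg packs = 75.84 kg) + (three 26.39 kg packs = 79.17 kg) + (three 26.94 kg packs = 80.82 kg) = 235.83 kg.
That is within the Category OX road limit of 250 kg.

Yes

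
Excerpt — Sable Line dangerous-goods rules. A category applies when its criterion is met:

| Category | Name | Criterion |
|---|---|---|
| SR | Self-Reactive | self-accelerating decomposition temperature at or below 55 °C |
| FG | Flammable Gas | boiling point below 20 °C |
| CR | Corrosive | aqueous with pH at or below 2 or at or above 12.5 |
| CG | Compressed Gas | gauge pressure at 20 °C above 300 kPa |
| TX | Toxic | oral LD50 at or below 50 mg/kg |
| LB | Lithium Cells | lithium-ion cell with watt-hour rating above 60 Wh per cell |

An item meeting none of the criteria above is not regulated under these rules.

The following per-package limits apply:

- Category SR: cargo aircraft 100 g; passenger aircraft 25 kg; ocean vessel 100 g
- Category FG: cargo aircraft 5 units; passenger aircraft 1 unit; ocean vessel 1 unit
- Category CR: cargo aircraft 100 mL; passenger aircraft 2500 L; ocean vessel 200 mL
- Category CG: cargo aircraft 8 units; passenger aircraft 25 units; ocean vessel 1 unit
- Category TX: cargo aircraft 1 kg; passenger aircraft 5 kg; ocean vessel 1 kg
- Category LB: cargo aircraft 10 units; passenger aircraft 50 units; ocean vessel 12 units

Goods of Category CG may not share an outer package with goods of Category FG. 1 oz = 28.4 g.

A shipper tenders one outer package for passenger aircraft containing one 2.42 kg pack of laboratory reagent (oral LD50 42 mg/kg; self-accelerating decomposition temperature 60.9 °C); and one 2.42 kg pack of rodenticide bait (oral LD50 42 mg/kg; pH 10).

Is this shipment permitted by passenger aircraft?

Laboratory reagent: oral LD50 42 mg/kg ≤ 50 mg/kg → Category TX (Toxic).
With oral LD50 42 mg/kg (≤ 50 mg/kg), the rodenticide bait falls in Category TX.
Total Category TX: 2.42 kg + 2.42 kg = 4.84 kg.
That is within the Category TX passenger aircraft limit of 5 kg.

Yes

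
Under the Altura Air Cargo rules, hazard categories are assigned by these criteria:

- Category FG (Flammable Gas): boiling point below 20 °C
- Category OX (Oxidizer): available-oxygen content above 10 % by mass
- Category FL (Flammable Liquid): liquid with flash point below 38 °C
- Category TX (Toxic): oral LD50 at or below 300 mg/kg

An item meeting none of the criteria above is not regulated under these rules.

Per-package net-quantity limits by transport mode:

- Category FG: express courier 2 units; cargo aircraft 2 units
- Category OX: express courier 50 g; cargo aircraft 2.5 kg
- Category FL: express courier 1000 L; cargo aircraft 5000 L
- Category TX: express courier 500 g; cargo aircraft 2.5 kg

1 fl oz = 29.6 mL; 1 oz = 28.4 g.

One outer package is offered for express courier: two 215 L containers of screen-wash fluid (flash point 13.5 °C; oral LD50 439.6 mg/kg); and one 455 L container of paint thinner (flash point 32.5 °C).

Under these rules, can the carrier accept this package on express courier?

Yes

The screen-wash fluid has flash point 13.5 °C, which is < 38 °C, so it is Category FL (Flammable Liquid).
With flash point 32.5 °C (< 38 °C), the paint thinner falls in Category FL.
Category FL net quantity: (two 215 L containers = 430 L) + 455 L = 885 L.
885 L ≤ 1000 L (express courier limit, Category FL) — within limit.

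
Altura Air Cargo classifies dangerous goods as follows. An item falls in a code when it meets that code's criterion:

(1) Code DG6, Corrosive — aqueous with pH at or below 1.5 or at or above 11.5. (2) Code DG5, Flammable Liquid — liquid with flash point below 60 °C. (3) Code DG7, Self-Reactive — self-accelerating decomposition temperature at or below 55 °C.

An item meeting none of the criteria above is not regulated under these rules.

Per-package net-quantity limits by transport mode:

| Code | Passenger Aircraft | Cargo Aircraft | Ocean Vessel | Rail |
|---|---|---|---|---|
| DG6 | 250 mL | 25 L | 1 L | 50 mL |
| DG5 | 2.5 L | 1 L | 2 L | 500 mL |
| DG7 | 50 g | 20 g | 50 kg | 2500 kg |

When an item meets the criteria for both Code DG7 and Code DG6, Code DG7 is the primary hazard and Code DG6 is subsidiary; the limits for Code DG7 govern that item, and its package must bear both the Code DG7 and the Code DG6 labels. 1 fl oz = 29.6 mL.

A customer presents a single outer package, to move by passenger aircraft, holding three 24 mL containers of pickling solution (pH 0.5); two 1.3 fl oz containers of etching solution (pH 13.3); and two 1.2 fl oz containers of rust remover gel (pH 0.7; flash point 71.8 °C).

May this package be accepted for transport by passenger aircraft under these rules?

Yes

The pickling solution has pH 0.5, which is ≤ 1.5, so it is Code DG6 (Corrosive).
pH 13.3 meets the Code DG6 criterion (Corrosive), so the etching solution is Code DG6.
With pH 0.7 (≤ 1.5), the rust remover gel falls in Code DG6.
Code DG6 net quantity: (three 24 mL containers = 72 mL) + (two 1.3 fl oz containers = 76.96 mL) + (two 1.2 fl oz containers = 71.04 mL) = 220 mL.
220 mL is within the passenger aircraft limit of 250 mL for Code DG6.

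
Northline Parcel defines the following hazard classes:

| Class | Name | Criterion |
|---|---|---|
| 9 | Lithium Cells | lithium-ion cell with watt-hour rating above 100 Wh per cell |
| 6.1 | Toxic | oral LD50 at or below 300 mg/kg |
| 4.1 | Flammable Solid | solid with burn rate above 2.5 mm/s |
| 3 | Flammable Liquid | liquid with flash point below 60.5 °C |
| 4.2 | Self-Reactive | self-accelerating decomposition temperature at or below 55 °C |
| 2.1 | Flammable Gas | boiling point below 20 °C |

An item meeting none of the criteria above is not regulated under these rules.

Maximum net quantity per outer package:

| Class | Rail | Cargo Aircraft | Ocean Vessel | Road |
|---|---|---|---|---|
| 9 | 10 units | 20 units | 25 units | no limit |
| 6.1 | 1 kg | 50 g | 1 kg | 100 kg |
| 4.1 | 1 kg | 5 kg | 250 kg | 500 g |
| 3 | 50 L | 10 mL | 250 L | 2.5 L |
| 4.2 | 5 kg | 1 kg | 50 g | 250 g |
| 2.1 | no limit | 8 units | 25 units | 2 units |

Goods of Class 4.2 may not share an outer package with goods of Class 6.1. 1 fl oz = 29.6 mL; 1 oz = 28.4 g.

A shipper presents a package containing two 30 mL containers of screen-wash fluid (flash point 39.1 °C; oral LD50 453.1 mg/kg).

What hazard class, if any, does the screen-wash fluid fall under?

Class 3

Flash point 39.1 °C meets the Class 3 criterion (Flammable Liquid), so the screen-wash fluid is Class 3.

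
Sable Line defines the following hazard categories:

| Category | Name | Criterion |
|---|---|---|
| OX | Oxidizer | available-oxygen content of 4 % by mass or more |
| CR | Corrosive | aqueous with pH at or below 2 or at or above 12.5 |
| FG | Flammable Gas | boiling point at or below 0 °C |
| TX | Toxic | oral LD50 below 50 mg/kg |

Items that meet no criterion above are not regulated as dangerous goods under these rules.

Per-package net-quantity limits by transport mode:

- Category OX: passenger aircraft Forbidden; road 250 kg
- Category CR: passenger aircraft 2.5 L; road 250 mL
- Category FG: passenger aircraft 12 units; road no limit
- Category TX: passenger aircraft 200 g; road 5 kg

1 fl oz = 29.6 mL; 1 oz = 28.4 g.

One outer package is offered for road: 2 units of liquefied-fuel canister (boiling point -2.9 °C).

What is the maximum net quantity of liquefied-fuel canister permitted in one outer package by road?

no limit

With boiling point -2.9 °C (≤ 0 °C), the liquefied-fuel canister falls in Category FG.
The road limit for Category FG is no limit.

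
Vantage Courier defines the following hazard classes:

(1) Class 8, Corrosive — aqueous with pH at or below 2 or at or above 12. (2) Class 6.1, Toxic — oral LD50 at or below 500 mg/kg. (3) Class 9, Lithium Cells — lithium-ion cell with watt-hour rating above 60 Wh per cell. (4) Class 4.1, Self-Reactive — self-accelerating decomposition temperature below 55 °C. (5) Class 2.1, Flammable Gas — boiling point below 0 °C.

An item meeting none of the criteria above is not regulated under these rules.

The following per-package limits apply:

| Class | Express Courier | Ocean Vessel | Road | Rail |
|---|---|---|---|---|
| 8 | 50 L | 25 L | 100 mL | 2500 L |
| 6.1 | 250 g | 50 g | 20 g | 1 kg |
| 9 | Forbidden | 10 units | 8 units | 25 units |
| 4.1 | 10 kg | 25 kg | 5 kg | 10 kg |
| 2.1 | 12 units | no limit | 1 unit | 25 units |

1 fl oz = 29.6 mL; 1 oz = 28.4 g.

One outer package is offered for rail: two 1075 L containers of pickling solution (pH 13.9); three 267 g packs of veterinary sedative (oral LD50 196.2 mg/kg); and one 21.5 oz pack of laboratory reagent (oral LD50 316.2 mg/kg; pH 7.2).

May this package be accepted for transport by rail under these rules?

The pickling solution has pH 13.9, which is ≥ 12, so it is Class 8 (Corrosive).
Veterinary sedative: oral LD50 196.2 mg/kg ≤ 500 mg/kg → Class 6.1 (Toxic).
With oral LD50 316.2 mg/kg (≤ 500 mg/kg), the laboratory reagent falls in Class 6.1.
Class 8 quantity: two 1075 L containers = 2150 L.
2150 L ≤ 2500 L (rail limit, Class 8) — within limit.
Class 6.1 net quantity: (three 267 g packs = 801 g) + (one 21.5 oz pack = 610.6 g) = 1411.6 g.
That exceeds the Class 6.1 rail limit of 1 kg.

No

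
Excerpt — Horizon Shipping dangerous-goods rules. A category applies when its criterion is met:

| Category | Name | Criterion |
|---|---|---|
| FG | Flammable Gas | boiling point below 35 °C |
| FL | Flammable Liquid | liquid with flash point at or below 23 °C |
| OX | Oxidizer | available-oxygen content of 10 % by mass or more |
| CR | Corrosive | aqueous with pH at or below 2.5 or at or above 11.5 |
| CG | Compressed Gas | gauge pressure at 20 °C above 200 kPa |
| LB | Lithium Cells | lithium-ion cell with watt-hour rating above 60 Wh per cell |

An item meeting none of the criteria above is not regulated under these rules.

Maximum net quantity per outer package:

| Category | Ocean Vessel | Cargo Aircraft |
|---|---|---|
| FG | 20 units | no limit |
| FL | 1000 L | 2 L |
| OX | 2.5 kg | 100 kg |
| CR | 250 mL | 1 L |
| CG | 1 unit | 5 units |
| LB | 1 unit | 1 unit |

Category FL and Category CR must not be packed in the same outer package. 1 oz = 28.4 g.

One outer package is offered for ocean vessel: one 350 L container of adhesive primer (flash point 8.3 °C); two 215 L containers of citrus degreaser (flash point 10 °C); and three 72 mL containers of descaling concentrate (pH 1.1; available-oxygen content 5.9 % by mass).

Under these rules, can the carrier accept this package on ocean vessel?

Flash point 8.3 °C meets the Category FL criterion (Flammable Liquid), so the adhesive primer is Category FL.
Citrus degreaser: flash point 10 °C ≤ 23 °C → Category FL (Flammable Liquid).
Descaling concentrate: pH 1.1 ≤ 2.5 → Category CR (Corrosive).
Total Category FL: 350 L + (two 215 L containers = 430 L) = 780 L.
That is within the Category FL ocean vessel limit of 1000 L.
Category CR quantity: three 72 mL containers = 216 mL.
216 mL ≤ 250 mL (ocean vessel limit, Category CR) — within limit.
Category FL and Category CR may not share an outer package.

No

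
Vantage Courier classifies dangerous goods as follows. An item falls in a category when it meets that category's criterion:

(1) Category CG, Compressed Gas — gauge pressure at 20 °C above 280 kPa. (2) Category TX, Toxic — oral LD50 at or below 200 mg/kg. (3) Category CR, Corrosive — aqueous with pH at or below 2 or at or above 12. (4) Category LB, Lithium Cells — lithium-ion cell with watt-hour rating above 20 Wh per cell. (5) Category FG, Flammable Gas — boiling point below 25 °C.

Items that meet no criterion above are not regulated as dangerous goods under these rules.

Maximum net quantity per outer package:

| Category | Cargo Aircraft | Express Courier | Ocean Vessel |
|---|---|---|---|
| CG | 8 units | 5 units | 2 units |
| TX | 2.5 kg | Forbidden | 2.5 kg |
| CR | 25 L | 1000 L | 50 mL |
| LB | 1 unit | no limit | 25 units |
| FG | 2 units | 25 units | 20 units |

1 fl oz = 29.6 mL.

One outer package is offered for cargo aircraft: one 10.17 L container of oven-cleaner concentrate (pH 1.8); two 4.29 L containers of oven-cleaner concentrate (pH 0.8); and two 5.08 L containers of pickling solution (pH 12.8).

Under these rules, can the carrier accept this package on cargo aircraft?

No

The oven-cleaner concentrate has pH 1.8, which is ≤ 2, so it is Category CR (Corrosive).
With pH 0.8 (≤ 2), the oven-cleaner concentrate falls in Category CR.
The pickling solution has pH 12.8, which is ≥ 12, so it is Category CR (Corrosive).
Category CR net quantity: 10.17 L + (two 4.29 L containers = 8.58 L) + (two 5.08 L containers = 10.16 L) = 28.91 L.
28.91 L > 25 L (cargo aircraft limit, Category CR) — over the limit.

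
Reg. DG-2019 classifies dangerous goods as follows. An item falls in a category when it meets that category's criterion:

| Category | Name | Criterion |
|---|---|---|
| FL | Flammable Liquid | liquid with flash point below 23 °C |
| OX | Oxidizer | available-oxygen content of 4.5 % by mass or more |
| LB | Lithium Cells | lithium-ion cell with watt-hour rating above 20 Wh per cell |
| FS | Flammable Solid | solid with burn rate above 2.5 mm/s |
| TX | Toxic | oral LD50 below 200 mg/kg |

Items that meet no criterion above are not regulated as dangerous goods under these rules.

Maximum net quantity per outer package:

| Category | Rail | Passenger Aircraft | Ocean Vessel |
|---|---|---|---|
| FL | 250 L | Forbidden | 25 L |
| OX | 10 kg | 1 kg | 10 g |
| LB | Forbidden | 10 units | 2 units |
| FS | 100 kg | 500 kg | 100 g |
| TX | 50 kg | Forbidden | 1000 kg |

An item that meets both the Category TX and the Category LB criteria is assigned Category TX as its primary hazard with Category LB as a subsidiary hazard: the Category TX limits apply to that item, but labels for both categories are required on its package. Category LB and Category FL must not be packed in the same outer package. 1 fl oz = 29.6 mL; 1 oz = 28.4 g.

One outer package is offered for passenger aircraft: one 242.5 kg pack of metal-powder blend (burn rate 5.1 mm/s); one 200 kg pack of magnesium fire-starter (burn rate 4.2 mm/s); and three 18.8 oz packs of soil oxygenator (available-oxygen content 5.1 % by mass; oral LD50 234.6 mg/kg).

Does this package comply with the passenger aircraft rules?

The metal-powder blend has burn rate 5.1 mm/s, which is > 2.5 mm/s, so it is Category FS (Flammable Solid).
Magnesium fire-starter: burn rate 4.2 mm/s > 2.5 mm/s → Category FS (Flammable Solid).
Soil oxygenator: available-oxygen content 5.1 % by mass ≥ 4.5 % by mass → Category OX (Oxidizer).
Category FS net quantity: 242.5 kg + 200 kg = 442.5 kg.
442.5 kg is within the passenger aircraft limit of 500 kg for Category FS.
Category OX quantity: three 18.8 oz packs = 1601.76 g.
That exceeds the Category OX passenger aircraft limit of 1 kg.
The segregation rule (Category LB with Category FL) does not apply to Category FS with Category OX.

No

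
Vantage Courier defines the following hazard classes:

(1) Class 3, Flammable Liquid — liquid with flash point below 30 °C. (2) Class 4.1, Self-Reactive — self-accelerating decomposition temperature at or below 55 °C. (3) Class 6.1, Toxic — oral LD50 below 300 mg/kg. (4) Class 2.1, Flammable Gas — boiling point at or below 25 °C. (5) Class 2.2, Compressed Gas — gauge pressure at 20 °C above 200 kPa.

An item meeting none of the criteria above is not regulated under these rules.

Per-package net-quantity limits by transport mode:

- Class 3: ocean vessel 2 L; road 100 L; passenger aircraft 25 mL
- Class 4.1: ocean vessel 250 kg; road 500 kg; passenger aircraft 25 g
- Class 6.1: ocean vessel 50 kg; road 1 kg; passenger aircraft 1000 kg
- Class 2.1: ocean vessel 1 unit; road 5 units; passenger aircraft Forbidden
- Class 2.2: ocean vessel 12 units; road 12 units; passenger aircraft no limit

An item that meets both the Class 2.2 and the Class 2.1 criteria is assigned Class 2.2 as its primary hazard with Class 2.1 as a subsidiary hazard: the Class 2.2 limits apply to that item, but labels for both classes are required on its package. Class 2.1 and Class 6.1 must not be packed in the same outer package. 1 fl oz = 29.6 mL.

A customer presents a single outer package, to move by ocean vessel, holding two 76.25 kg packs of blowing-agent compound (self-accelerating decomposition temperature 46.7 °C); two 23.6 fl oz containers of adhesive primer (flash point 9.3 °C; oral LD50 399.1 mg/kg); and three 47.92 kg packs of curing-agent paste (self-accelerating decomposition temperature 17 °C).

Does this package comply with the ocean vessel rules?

No

With self-accelerating decomposition temperature 46.7 °C (≤ 55 °C), the blowing-agent compound falls in Class 4.1.
Adhesive primer: flash point 9.3 °C < 30 °C → Class 3 (Flammable Liquid).
Self-accelerating decomposition temperature 17 °C meets the Class 4.1 criterion (Self-Reactive), so the curing-agent paste is Class 4.1.
Class 4.1 net quantity: (two 76.25 kg packs = 152.5 kg) + (three 47.92 kg packs = 143.76 kg) = 296.26 kg.
296.26 kg exceeds the ocean vessel limit of 250 kg for Class 4.1.
Class 3 quantity: two 23.6 fl oz containers = 1397.12 mL.
1397.12 mL is within the ocean vessel limit of 2 L for Class 3.
The segregation rule (Class 2.1 with Class 6.1) does not apply to Class 4.1 with Class 3.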